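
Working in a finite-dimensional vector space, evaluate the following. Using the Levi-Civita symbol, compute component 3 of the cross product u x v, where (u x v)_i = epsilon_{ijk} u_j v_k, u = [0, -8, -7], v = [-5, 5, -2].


(u x v)_3 = sum_{j,k} epsilon_{3jk} u_j v_k. Only permutations of (1,2,3) contribute; the two non-zero terms are:
eps_{312} u_1 v_2 = 1 * 0 * 5 = 0
eps_{321} u_2 v_1 = -1 * -8 * -5 = -40
(u x v)_3 = -40

-40


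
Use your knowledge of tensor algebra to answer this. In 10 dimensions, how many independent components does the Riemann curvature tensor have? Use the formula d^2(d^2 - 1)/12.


The Riemann tensor in d dimensions has d^2(d^2 - 1)/12 independent components.
d = 10, so d^2 = 100
d^2 - 1 = 99
d^2(d^2 - 1) = 100 * 99 = 9900
Divide by 12: 9900 / 12 = 825

825


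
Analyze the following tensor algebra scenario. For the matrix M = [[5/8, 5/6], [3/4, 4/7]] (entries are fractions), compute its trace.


The trace is the sum of diagonal entries.
Diagonal: M[1,1] = 5/8, M[2,2] = 4/7
Tr(M) = 5/8 + 4/7
Computing step by step:
After adding M[1,1]: 5/8
After adding M[2,2]: 67/56
Tr(M) = 67/56

67/56


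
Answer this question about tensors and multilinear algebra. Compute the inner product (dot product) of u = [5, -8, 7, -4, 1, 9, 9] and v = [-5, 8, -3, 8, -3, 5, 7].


The inner product u . v = sum of u_i * v_i.
Term-by-term: 5 * -5, -8 * 8, 7 * -3, -4 * 8, 1 * -3, 9 * 5, 9 * 7
Products: -25, -64, -21, -32, -3, 45, 63
Sum = -25 + -64 + -21 + -32 + -3 + 45 + 63 = -37

-37


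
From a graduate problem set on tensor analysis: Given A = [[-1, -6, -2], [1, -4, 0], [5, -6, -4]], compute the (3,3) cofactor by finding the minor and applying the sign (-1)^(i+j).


To find cofactor C_{33}, delete row 3 and column 3.
The resulting 2x2 submatrix is: [[-1, -6], [1, -4]]
Minor M_{33} = -1*-4 - -6*1
  = 4 - -6 = 10
Sign = (-1)^(3+3) = (-1)^6 = 1
Cofactor C_{33} = 1 * 10 = 10

10


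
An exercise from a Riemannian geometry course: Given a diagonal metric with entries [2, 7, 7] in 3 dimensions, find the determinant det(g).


For a diagonal metric, the determinant is the product of diagonal entries.
Diagonal entries: 2, 7, 7
det(g) = 2 * 7 * 7 = 98

98


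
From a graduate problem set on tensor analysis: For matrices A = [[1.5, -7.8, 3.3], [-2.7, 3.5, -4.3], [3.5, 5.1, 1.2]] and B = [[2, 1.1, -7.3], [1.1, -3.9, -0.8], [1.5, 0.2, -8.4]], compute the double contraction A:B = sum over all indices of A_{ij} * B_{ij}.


A:B = sum over all i,j of A_{ij} * B_{ij}.
Row 1: 1.5*2=3, -7.8*1.1=-8.58, 3.3*-7.3=-24.09 => row sum = -29.67
Row 2: -2.7*1.1=-2.97, 3.5*-3.9=-13.65, -4.3*-0.8=3.44 => row sum = -13.18
Row 3: 3.5*1.5=5.25, 5.1*0.2=1.02, 1.2*-8.4=-10.08 => row sum = -3.81
Total = -29.67 + -13.18 + -3.81 = -46.66

-46.66


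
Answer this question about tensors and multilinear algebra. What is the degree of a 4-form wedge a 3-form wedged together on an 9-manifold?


The degree of a wedge product is the sum of the degrees of the individual forms.
Degrees: 4, 3
Total degree = 4 + 3 = 7

7


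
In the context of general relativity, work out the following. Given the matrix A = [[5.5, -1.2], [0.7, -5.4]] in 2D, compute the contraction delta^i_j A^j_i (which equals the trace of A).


The contraction (trace) of a rank-2 tensor is the sum of its diagonal elements.
Diagonal entries: A[1,1] = 5.5, A[2,2] = -5.4
Tr(A) = 5.5 + -5.4 = 0.1

0.1


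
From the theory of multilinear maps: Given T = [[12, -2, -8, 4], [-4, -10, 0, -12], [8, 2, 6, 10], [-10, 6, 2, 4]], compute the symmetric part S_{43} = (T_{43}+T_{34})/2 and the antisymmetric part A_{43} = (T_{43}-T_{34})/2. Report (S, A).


T_{43} = 2
T_{34} = 10
S_{43} = (2 + 10)/2 = 12/2 = 6
A_{43} = (2 - 10)/2 = -8/2 = -4
Check: S + A = 6 + -4 = 2 = T_{43}.

(6, -4)


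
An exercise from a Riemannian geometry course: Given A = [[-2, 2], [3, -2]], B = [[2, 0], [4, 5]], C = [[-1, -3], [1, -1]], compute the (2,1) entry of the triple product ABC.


(ABC)_{21} = sum_m (AB)_{2m} C_{m1}. First compute row 2 of AB.
(AB)_{21} = 3*2 + -2*4 = -2
(AB)_{22} = 3*0 + -2*5 = -10
Now contract with column 1 of C:
(AB)_{21} * C_{11} = -2 * -1 = 2
(AB)_{22} * C_{21} = -10 * 1 = -10
(ABC)_{21} = 2 + -10 = -8

-8


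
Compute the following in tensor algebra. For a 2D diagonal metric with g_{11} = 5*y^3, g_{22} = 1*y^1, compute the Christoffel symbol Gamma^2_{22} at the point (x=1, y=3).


For a diagonal metric, Gamma^k_{ij} = (1/2) g^{kk} (dg_{ik}/dx_j + dg_{jk}/dx_i - dg_{ij}/dx_k).
The metric is diagonal, so g_{ab} = 0 for a != b.
At the given point: g_{11} = 135, g_{22} = 3
g^{22} = 1/3
dg_{22}/dx_2 = dg_{22}/dx_2 = 1
dg_{22}/dx_2 = dg_{22}/dx_2 = 1
dg_{22}/dx_2 = dg_{22}/dx_2 = 1
Numerator = 1 + 1 - 1 = 1
Gamma^2_{22} = 1 / (2 * 3) = 1/6

1/6


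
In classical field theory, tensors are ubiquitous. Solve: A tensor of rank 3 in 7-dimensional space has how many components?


The number of components of a rank-r tensor in d dimensions is d^r.
Here d = 7 and r = 3.
7^3 = 343

343


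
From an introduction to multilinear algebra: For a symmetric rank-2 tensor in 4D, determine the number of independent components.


A symmetric rank-2 tensor in d dimensions has d(d+1)/2 independent components.
d = 4
d(d+1)/2 = 4 * 5 / 2 = 20 / 2 = 10

10


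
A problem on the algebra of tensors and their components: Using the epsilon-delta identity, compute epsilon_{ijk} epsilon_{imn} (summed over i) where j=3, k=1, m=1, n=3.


Using the identity: epsilon_{ijk} epsilon_{imn} = delta_{jm} delta_{kn} - delta_{jn} delta_{km}.
delta_{31} = 0
delta_{13} = 0
delta_{33} = 1
delta_{11} = 1
Result = 0 * 0 - 1 * 1 = 0 - 1 = -1

-1


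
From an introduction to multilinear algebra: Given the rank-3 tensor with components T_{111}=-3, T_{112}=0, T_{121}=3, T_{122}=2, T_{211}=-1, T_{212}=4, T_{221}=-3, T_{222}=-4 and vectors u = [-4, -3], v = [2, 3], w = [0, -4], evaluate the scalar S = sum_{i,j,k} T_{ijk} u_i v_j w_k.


S = sum over i,j,k of T_{ijk} u_i v_j w_k. Expanding all 8 terms:
T_{111}*u_1*v_1*w_1 = -3*-4*2*0 = 0  (running total: 0)
T_{112}*u_1*v_1*w_2 = 0*-4*2*-4 = 0  (running total: 0)
T_{121}*u_1*v_2*w_1 = 3*-4*3*0 = 0  (running total: 0)
T_{122}*u_1*v_2*w_2 = 2*-4*3*-4 = 96  (running total: 96)
T_{211}*u_2*v_1*w_1 = -1*-3*2*0 = 0  (running total: 96)
T_{212}*u_2*v_1*w_2 = 4*-3*2*-4 = 96  (running total: 192)
T_{221}*u_2*v_2*w_1 = -3*-3*3*0 = 0  (running total: 192)
T_{222}*u_2*v_2*w_2 = -4*-3*3*-4 = -144  (running total: 48)
S = 48

48


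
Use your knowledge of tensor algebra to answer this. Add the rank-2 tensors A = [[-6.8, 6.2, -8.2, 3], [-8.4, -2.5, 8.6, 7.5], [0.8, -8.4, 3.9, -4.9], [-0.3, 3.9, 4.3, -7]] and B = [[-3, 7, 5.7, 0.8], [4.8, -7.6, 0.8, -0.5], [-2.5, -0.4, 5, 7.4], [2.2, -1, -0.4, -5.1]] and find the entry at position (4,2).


Tensor addition is component-wise: (A + B)_{ij} = A_{ij} + B_{ij}.
A_{42} = 3.9
B_{42} = -1
(A + B)_{42} = 3.9 + -1 = 2.9

2.9


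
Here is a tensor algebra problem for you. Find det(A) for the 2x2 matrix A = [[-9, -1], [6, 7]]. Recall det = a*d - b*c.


For a 2x2 matrix [[a, b], [c, d]], det = a*d - b*c.
a = -9, b = -1, c = 6, d = 7
a*d = -9 * 7 = -63
b*c = -1 * 6 = -6
det = -63 - -6 = -57

-57


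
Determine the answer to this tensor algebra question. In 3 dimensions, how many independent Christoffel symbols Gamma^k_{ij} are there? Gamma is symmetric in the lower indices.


Christoffel symbols Gamma^k_{ij} are symmetric in i,j, so there are d * d(d+1)/2 independent symbols.
d = 3
d(d+1)/2 = 3 * 4 / 2 = 6
Total = 3 * 6 = 18

18


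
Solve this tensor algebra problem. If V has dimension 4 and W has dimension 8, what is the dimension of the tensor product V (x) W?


The dimension of a tensor product is the product of dimensions.
dim(V) = 4, dim(W) = 8
dim(V (x) W) = 4 * 8 = 32

32


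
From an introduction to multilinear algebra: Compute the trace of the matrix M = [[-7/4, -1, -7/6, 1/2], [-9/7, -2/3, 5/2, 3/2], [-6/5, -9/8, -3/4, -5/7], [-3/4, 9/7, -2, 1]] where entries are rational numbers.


The trace is the sum of diagonal entries.
Diagonal: M[1,1] = -7/4, M[2,2] = -2/3, M[3,3] = -3/4, M[4,4] = 1
Tr(M) = -7/4 + -2/3 + -3/4 + 1
Computing step by step:
After adding M[1,1]: -7/4
After adding M[2,2]: -29/12
After adding M[3,3]: -19/6
After adding M[4,4]: -13/6
Tr(M) = -13/6

-13/6


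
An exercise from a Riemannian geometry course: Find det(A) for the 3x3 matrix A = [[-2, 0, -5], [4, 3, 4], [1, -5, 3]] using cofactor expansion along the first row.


Expanding along the first row, det(A) = a11*M_11 - a12*M_12 + a13*M_13, where M_1j is the (1,j) minor.
Minor M_11 = 3*3 - 4*-5 = 29
Minor M_12 = 4*3 - 4*1 = 8
Minor M_13 = 4*-5 - 3*1 = -23
det = -2*(29) - 0*(8) + -5*(-23)
    = -58 - 0 + 115
    = 57

57


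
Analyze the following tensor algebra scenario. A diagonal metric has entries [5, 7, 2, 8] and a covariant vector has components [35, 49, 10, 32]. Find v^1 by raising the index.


To raise an index with a diagonal metric: v^i = v_i / g_{ii}.
For index 1: v_1 = 35, g_{11} = 5
v^1 = 35 / 5 = 7

7


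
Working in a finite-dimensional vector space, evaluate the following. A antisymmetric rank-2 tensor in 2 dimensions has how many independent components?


A antisymmetric rank-2 tensor in d dimensions has d(d-1)/2 independent components.
d = 2
d(d-1)/2 = 2 * 1 / 2 = 2 / 2 = 1

1


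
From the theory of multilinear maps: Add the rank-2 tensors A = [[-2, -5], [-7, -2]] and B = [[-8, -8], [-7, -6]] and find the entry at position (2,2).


Tensor addition is component-wise: (A + B)_{ij} = A_{ij} + B_{ij}.
A_{22} = -2
B_{22} = -6
(A + B)_{22} = -2 + -6 = -8

-8


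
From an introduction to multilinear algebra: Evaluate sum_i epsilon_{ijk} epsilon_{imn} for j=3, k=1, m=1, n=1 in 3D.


Using the identity: epsilon_{ijk} epsilon_{imn} = delta_{jm} delta_{kn} - delta_{jn} delta_{km}.
delta_{31} = 0
delta_{11} = 1
delta_{31} = 0
delta_{11} = 1
Result = 0 * 1 - 0 * 1 = 0 - 0 = 0

0


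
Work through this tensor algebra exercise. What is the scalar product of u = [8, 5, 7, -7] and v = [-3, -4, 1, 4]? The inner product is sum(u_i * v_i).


The inner product u . v = sum of u_i * v_i.
Term-by-term: 8 * -3, 5 * -4, 7 * 1, -7 * 4
Products: -24, -20, 7, -28
Sum = -24 + -20 + 7 + -28 = -65

-65


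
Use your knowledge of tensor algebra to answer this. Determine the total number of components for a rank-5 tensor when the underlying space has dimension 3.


The number of components of a rank-r tensor in d dimensions is d^r.
Here d = 3 and r = 5.
3^5 = 243

243


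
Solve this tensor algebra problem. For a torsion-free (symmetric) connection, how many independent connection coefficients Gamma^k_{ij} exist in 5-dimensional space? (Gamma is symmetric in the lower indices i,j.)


Christoffel symbols Gamma^k_{ij} are symmetric in i,j, so there are d * d(d+1)/2 independent symbols.
d = 5
d(d+1)/2 = 5 * 6 / 2 = 15
Total = 5 * 15 = 75

75


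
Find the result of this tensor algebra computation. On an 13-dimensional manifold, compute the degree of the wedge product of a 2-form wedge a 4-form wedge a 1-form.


The degree of a wedge product is the sum of the degrees of the individual forms.
Degrees: 2, 4, 1
Total degree = 2 + 4 + 1 = 7

7


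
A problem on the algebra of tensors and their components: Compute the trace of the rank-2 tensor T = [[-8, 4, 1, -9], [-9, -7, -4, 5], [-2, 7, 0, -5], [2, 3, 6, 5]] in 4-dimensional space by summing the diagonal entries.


The contraction (trace) of a rank-2 tensor is the sum of its diagonal elements.
Diagonal entries: A[1,1] = -8, A[2,2] = -7, A[3,3] = 0, A[4,4] = 5
Tr(A) = -8 + -7 + 0 + 5 = -10

-10


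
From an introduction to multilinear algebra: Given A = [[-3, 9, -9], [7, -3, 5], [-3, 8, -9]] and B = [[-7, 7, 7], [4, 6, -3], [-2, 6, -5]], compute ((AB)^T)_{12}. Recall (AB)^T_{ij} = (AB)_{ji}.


(AB)^T_{ij} = (AB)_{ji} = sum_k A_{jk} B_{ki}.
For i=1, j=2 we need (AB)_{21}:
A_{21} * B_{11} = 7 * -7 = -49
A_{22} * B_{21} = -3 * 4 = -12
A_{23} * B_{31} = 5 * -2 = -10
Sum = -49 + -12 + -10 = -71

-71


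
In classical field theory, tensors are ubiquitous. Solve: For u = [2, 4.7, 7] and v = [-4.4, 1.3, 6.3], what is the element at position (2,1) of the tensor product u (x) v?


The outer product entry T_{ij} = u_i * v_j.
We need i=2, j=1.
u_2 = 4.7, v_1 = -4.4
T_{2,1} = 4.7 * -4.4 = -20.68

-20.68


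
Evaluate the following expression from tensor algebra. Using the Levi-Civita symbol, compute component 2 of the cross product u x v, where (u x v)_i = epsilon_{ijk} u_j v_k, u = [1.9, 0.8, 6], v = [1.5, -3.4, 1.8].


(u x v)_2 = sum_{j,k} epsilon_{2jk} u_j v_k. Only permutations of (1,2,3) contribute; the two non-zero terms are:
eps_{213} u_1 v_3 = -1 * 1.9 * 1.8 = -3.42
eps_{231} u_3 v_1 = 1 * 6 * 1.5 = 9
(u x v)_2 = 5.58

5.58


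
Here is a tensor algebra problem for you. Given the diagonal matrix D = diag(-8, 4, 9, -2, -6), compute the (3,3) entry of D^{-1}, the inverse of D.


For a diagonal matrix, the inverse has entries (D^{-1})_{ii} = 1/d_{ii}.
The diagonal entries are: d_{11} = -8, d_{22} = 4, d_{33} = 9, d_{44} = -2, d_{55} = -6
We need (D^{-1})_{33} = 1/d_{33} = 1/9 = 1/9

1/9


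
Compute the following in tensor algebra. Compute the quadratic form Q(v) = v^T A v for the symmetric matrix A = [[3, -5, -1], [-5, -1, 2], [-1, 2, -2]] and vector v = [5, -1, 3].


First compute Av:
(Av)_1 = 3*5 + -5*-1 + -1*3 = 17
(Av)_2 = -5*5 + -1*-1 + 2*3 = -18
(Av)_3 = -1*5 + 2*-1 + -2*3 = -13
Av = [17, -18, -13]
Then v^T (Av) = 5*17 + -1*-18 + 3*-13
= 85 + 18 + -39 = 64

64


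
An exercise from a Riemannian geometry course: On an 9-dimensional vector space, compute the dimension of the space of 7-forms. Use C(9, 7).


The dimension of the space of p-forms on an n-dimensional space is C(n, p).
n = 9, p = 7
C(9, 7) = 9! / (7! * 2!) = 36

36


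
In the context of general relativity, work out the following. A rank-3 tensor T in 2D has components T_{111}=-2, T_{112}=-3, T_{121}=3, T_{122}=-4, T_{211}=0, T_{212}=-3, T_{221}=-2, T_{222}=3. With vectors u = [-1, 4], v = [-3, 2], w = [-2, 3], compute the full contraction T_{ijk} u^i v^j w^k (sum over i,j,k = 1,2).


S = sum over i,j,k of T_{ijk} u_i v_j w_k. Expanding all 8 terms:
T_{111}*u_1*v_1*w_1 = -2*-1*-3*-2 = 12  (running total: 12)
T_{112}*u_1*v_1*w_2 = -3*-1*-3*3 = -27  (running total: -15)
T_{121}*u_1*v_2*w_1 = 3*-1*2*-2 = 12  (running total: -3)
T_{122}*u_1*v_2*w_2 = -4*-1*2*3 = 24  (running total: 21)
T_{211}*u_2*v_1*w_1 = 0*4*-3*-2 = 0  (running total: 21)
T_{212}*u_2*v_1*w_2 = -3*4*-3*3 = 108  (running total: 129)
T_{221}*u_2*v_2*w_1 = -2*4*2*-2 = 32  (running total: 161)
T_{222}*u_2*v_2*w_2 = 3*4*2*3 = 72  (running total: 233)
S = 233

233


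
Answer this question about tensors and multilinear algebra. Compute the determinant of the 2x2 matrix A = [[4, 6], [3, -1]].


For a 2x2 matrix [[a, b], [c, d]], det = a*d - b*c.
a = 4, b = 6, c = 3, d = -1
a*d = 4 * -1 = -4
b*c = 6 * 3 = 18
det = -4 - 18 = -22

-22


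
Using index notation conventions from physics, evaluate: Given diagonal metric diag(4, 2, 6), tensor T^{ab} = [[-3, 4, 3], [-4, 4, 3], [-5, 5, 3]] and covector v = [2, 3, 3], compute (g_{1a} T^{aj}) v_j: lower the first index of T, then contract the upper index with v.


Step 1: lower the first index. For a diagonal metric, g_{ia} T^{aj} = g_{ii} T^{ij} (no sum on i).
g_{11} = 4
S_1{}^1 = 4 * T^{11} = 4 * -3 = -12
S_1{}^2 = 4 * T^{12} = 4 * 4 = 16
S_1{}^3 = 4 * T^{13} = 4 * 3 = 12
Step 2: contract S_1{}^j with v_j.
S_1{}^1 * v_1 = -12 * 2 = -24
S_1{}^2 * v_2 = 16 * 3 = 48
S_1{}^3 * v_3 = 12 * 3 = 36
Result = -24 + 48 + 36 = 60

60


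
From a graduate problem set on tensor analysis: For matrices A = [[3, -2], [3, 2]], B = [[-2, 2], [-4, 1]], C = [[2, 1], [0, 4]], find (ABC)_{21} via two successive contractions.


(ABC)_{21} = sum_m (AB)_{2m} C_{m1}. First compute row 2 of AB.
(AB)_{21} = 3*-2 + 2*-4 = -14
(AB)_{22} = 3*2 + 2*1 = 8
Now contract with column 1 of C:
(AB)_{21} * C_{11} = -14 * 2 = -28
(AB)_{22} * C_{21} = 8 * 0 = 0
(ABC)_{21} = -28 + 0 = -28

-28


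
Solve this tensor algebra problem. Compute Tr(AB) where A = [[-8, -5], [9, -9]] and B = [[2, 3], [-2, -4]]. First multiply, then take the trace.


Tr(AB) = sum_i (AB)_{ii} where (AB)_{ii} = sum_k A_{ik} B_{ki}.
(AB)_{11} = -8*2 + -5*-2 = -6
(AB)_{22} = 9*3 + -9*-4 = 63
Tr(AB) = -6 + 63 = 57

57


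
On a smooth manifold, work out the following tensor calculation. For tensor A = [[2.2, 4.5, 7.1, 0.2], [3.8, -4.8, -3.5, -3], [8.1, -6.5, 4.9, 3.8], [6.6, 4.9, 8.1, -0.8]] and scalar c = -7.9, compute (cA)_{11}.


Scalar multiplication: (cA)_{ij} = c * A_{ij}.
c = -7.9
A_{11} = 2.2
(cA)_{11} = -7.9 * 2.2 = -17.38

-17.38


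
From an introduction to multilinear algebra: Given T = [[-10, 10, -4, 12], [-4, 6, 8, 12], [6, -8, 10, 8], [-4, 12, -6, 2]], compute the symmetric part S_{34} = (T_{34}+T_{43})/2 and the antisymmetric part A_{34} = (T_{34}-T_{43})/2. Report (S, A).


T_{34} = 8
T_{43} = -6
S_{34} = (8 + -6)/2 = 2/2 = 1
A_{34} = (8 - -6)/2 = 14/2 = 7
Check: S + A = 1 + 7 = 8 = T_{34}.

(1, 7)


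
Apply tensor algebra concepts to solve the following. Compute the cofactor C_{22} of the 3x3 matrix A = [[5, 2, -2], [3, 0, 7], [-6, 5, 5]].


To find cofactor C_{22}, delete row 2 and column 2.
The resulting 2x2 submatrix is: [[5, -2], [-6, 5]]
Minor M_{22} = 5*5 - -2*-6
  = 25 - 12 = 13
Sign = (-1)^(2+2) = (-1)^4 = 1
Cofactor C_{22} = 1 * 13 = 13

13


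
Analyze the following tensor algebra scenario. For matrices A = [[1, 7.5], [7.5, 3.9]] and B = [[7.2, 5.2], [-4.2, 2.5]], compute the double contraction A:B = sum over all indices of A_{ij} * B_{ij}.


A:B = sum over all i,j of A_{ij} * B_{ij}.
Row 1: 1*7.2=7.2, 7.5*5.2=39 => row sum = 46.2
Row 2: 7.5*-4.2=-31.5, 3.9*2.5=9.75 => row sum = -21.75
Total = 46.2 + -21.75 = 24.45

24.45


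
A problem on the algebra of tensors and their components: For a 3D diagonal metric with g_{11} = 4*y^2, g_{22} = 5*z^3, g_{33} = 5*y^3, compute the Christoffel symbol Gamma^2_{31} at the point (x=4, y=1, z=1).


For a diagonal metric, Gamma^k_{ij} = (1/2) g^{kk} (dg_{ik}/dx_j + dg_{jk}/dx_i - dg_{ij}/dx_k).
The metric is diagonal, so g_{ab} = 0 for a != b.
At the given point: g_{11} = 4, g_{22} = 5, g_{33} = 5
g^{22} = 1/5
dg_{32}/dx_1 = 0 (off-diagonal)
dg_{12}/dx_3 = 0 (off-diagonal)
dg_{31}/dx_2 = 0 (off-diagonal)
Numerator = 0 + 0 - 0 = 0
Gamma^2_{31} = 0 / (2 * 5) = 0

0


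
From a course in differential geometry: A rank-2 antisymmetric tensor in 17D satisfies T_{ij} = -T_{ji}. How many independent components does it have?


An antisymmetric rank-2 tensor satisfies A_{ij} = -A_{ji}, so diagonal entries are zero.
The independent components are the upper-triangular entries: C(n, 2) = n(n-1)/2.
n = 17
C(17, 2) = 17 * 16 / 2 = 272 / 2 = 136

136


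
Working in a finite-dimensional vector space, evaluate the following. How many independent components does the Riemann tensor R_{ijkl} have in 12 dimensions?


The Riemann tensor in d dimensions has d^2(d^2 - 1)/12 independent components.
d = 12, so d^2 = 144
d^2 - 1 = 143
d^2(d^2 - 1) = 144 * 143 = 20592
Divide by 12: 20592 / 12 = 1716

1716


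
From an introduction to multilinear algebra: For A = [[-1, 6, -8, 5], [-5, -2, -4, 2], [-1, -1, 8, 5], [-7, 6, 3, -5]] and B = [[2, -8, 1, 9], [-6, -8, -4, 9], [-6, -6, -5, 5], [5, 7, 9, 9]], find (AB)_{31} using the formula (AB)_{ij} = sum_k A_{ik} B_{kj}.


(AB)_{ij} = sum_k A_{ik} B_{kj}.
For i=3, j=1:
A_{31} * B_{11} = -1 * 2 = -2
A_{32} * B_{21} = -1 * -6 = 6
A_{33} * B_{31} = 8 * -6 = -48
A_{34} * B_{41} = 5 * 5 = 25
Sum = -2 + 6 + -48 + 25 = -19

-19


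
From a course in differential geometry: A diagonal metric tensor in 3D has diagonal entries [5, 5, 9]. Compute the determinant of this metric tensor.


For a diagonal metric, the determinant is the product of diagonal entries.
Diagonal entries: 5, 5, 9
det(g) = 5 * 5 * 9 = 225

225


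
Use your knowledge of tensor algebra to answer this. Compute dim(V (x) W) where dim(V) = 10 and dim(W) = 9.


The dimension of a tensor product is the product of dimensions.
dim(V) = 10, dim(W) = 9
dim(V (x) W) = 10 * 9 = 90

90


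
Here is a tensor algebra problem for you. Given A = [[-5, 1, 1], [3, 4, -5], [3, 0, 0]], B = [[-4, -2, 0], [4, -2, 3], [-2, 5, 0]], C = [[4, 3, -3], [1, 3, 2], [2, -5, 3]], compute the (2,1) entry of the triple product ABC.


(ABC)_{21} = sum_m (AB)_{2m} C_{m1}. First compute row 2 of AB.
(AB)_{21} = 3*-4 + 4*4 + -5*-2 = 14
(AB)_{22} = 3*-2 + 4*-2 + -5*5 = -39
(AB)_{23} = 3*0 + 4*3 + -5*0 = 12
Now contract with column 1 of C:
(AB)_{21} * C_{11} = 14 * 4 = 56
(AB)_{22} * C_{21} = -39 * 1 = -39
(AB)_{23} * C_{31} = 12 * 2 = 24
(ABC)_{21} = 56 + -39 + 24 = 41

41


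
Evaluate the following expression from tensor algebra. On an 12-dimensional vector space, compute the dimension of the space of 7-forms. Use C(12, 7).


The dimension of the space of p-forms on an n-dimensional space is C(n, p).
n = 12, p = 7
C(12, 7) = 12! / (7! * 5!) = 792

792


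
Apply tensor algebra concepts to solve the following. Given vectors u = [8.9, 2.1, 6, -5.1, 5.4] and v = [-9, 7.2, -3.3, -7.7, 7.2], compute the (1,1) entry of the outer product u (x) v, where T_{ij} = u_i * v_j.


The outer product entry T_{ij} = u_i * v_j.
We need i=1, j=1.
u_1 = 8.9, v_1 = -9
T_{1,1} = 8.9 * -9 = -80.1

-80.1


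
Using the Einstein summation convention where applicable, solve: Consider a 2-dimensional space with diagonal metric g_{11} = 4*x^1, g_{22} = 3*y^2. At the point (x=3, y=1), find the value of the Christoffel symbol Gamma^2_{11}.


For a diagonal metric, Gamma^k_{ij} = (1/2) g^{kk} (dg_{ik}/dx_j + dg_{jk}/dx_i - dg_{ij}/dx_k).
The metric is diagonal, so g_{ab} = 0 for a != b.
At the given point: g_{11} = 12, g_{22} = 3
g^{22} = 1/3
dg_{12}/dx_1 = 0 (off-diagonal)
dg_{12}/dx_1 = 0 (off-diagonal)
dg_{11}/dx_2 = dg_{11}/dx_2 = 0
Numerator = 0 + 0 - 0 = 0
Gamma^2_{11} = 0 / (2 * 3) = 0

0


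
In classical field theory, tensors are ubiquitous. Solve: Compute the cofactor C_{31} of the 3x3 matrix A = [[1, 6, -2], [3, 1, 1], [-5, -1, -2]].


To find cofactor C_{31}, delete row 3 and column 1.
The resulting 2x2 submatrix is: [[6, -2], [1, 1]]
Minor M_{31} = 6*1 - -2*1
  = 6 - -2 = 8
Sign = (-1)^(3+1) = (-1)^4 = 1
Cofactor C_{31} = 1 * 8 = 8

8


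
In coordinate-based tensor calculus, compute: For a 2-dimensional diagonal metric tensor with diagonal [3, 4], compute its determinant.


For a diagonal metric, the determinant is the product of diagonal entries.
Diagonal entries: 3, 4
det(g) = 3 * 4 = 12

12


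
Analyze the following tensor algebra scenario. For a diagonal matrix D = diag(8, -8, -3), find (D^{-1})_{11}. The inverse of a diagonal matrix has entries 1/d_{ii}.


For a diagonal matrix, the inverse has entries (D^{-1})_{ii} = 1/d_{ii}.
The diagonal entries are: d_{11} = 8, d_{22} = -8, d_{33} = -3
We need (D^{-1})_{11} = 1/d_{11} = 1/8 = 1/8

1/8


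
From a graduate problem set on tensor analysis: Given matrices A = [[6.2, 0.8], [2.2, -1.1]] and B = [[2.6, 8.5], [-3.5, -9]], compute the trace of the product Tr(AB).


Tr(AB) = sum_i (AB)_{ii} where (AB)_{ii} = sum_k A_{ik} B_{ki}.
(AB)_{11} = 6.2*2.6 + 0.8*-3.5 = 13.32
(AB)_{22} = 2.2*8.5 + -1.1*-9 = 28.6
Tr(AB) = 13.32 + 28.6 = 41.92

41.92


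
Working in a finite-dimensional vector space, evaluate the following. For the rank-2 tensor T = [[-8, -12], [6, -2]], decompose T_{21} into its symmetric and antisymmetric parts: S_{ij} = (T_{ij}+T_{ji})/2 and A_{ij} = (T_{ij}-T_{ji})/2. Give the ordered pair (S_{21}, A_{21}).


T_{21} = 6
T_{12} = -12
S_{21} = (6 + -12)/2 = -6/2 = -3
A_{21} = (6 - -12)/2 = 18/2 = 9
Check: S + A = -3 + 9 = 6 = T_{21}.

(-3, 9)


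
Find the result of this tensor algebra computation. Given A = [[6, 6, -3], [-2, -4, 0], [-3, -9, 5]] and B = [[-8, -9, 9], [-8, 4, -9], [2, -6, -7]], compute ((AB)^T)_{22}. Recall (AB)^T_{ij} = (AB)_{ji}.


(AB)^T_{ij} = (AB)_{ji} = sum_k A_{jk} B_{ki}.
For i=2, j=2 we need (AB)_{22}:
A_{21} * B_{12} = -2 * -9 = 18
A_{22} * B_{22} = -4 * 4 = -16
A_{23} * B_{32} = 0 * -6 = 0
Sum = 18 + -16 + 0 = 2

2


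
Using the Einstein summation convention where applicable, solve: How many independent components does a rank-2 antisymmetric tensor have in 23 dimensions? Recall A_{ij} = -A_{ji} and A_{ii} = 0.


An antisymmetric rank-2 tensor satisfies A_{ij} = -A_{ji}, so diagonal entries are zero.
The independent components are the upper-triangular entries: C(n, 2) = n(n-1)/2.
n = 23
C(23, 2) = 23 * 22 / 2 = 506 / 2 = 253

253


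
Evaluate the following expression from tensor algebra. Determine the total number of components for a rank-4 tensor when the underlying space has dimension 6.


The number of components of a rank-r tensor in d dimensions is d^r.
Here d = 6 and r = 4.
6^4 = 1296

1296


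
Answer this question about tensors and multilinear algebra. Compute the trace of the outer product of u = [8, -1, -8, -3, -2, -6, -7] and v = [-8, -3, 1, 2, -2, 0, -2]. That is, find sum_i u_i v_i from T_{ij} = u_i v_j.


The outer product gives T_{ij} = u_i v_j.
The trace (contraction) is Tr(T) = sum_i T_{ii} = sum_i u_i v_i.
Diagonal entries:
T_{11} = u_1 * v_1 = 8 * -8 = -64
T_{22} = u_2 * v_2 = -1 * -3 = 3
T_{33} = u_3 * v_3 = -8 * 1 = -8
T_{44} = u_4 * v_4 = -3 * 2 = -6
T_{55} = u_5 * v_5 = -2 * -2 = 4
T_{66} = u_6 * v_6 = -6 * 0 = 0
T_{77} = u_7 * v_7 = -7 * -2 = 14
Tr(T) = -64 + 3 + -8 + -6 + 4 + 0 + 14 = -57

-57


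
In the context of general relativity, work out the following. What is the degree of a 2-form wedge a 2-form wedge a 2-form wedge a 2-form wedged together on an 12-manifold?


The degree of a wedge product is the sum of the degrees of the individual forms.
Degrees: 2, 2, 2, 2
Total degree = 2 + 2 + 2 + 2 = 8

8


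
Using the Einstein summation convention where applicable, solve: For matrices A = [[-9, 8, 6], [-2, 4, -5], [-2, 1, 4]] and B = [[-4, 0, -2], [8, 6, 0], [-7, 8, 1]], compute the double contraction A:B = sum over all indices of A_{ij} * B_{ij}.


A:B = sum over all i,j of A_{ij} * B_{ij}.
Row 1: -9*-4=36, 8*0=0, 6*-2=-12 => row sum = 24
Row 2: -2*8=-16, 4*6=24, -5*0=0 => row sum = 8
Row 3: -2*-7=14, 1*8=8, 4*1=4 => row sum = 26
Total = 24 + 8 + 26 = 58

58


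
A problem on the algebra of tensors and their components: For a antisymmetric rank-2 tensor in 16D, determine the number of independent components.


A antisymmetric rank-2 tensor in d dimensions has d(d-1)/2 independent components.
d = 16
d(d-1)/2 = 16 * 15 / 2 = 240 / 2 = 120

120


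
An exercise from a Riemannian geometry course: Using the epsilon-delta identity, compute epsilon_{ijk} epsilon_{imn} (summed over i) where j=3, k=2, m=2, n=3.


Using the identity: epsilon_{ijk} epsilon_{imn} = delta_{jm} delta_{kn} - delta_{jn} delta_{km}.
delta_{32} = 0
delta_{23} = 0
delta_{33} = 1
delta_{22} = 1
Result = 0 * 0 - 1 * 1 = 0 - 1 = -1

-1


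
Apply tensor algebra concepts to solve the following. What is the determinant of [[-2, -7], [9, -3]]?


For a 2x2 matrix [[a, b], [c, d]], det = a*d - b*c.
a = -2, b = -7, c = 9, d = -3
a*d = -2 * -3 = 6
b*c = -7 * 9 = -63
det = 6 - -63 = 69

69


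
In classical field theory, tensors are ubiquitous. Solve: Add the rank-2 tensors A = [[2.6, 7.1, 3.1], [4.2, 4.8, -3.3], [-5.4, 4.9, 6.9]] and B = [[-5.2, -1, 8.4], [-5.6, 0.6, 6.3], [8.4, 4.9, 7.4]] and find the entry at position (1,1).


Tensor addition is component-wise: (A + B)_{ij} = A_{ij} + B_{ij}.
A_{11} = 2.6
B_{11} = -5.2
(A + B)_{11} = 2.6 + -5.2 = -2.6

-2.6


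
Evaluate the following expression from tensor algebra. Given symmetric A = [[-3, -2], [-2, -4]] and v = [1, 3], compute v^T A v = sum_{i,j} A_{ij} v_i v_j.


First compute Av:
(Av)_1 = -3*1 + -2*3 = -9
(Av)_2 = -2*1 + -4*3 = -14
Av = [-9, -14]
Then v^T (Av) = 1*-9 + 3*-14
= -9 + -42 = -51

-51


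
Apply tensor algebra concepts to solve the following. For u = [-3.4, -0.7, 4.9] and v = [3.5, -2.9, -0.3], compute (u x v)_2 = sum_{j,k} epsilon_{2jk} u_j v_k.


(u x v)_2 = sum_{j,k} epsilon_{2jk} u_j v_k. Only permutations of (1,2,3) contribute; the two non-zero terms are:
eps_{213} u_1 v_3 = -1 * -3.4 * -0.3 = -1.02
eps_{231} u_3 v_1 = 1 * 4.9 * 3.5 = 17.15
(u x v)_2 = 16.13

16.13


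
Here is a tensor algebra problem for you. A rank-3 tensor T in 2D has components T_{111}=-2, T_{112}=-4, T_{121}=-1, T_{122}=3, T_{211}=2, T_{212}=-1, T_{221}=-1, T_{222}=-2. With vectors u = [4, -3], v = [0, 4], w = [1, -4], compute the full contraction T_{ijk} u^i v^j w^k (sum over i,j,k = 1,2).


S = sum over i,j,k of T_{ijk} u_i v_j w_k. Expanding all 8 terms:
T_{111}*u_1*v_1*w_1 = -2*4*0*1 = 0  (running total: 0)
T_{112}*u_1*v_1*w_2 = -4*4*0*-4 = 0  (running total: 0)
T_{121}*u_1*v_2*w_1 = -1*4*4*1 = -16  (running total: -16)
T_{122}*u_1*v_2*w_2 = 3*4*4*-4 = -192  (running total: -208)
T_{211}*u_2*v_1*w_1 = 2*-3*0*1 = 0  (running total: -208)
T_{212}*u_2*v_1*w_2 = -1*-3*0*-4 = 0  (running total: -208)
T_{221}*u_2*v_2*w_1 = -1*-3*4*1 = 12  (running total: -196)
T_{222}*u_2*v_2*w_2 = -2*-3*4*-4 = -96  (running total: -292)
S = -292

-292


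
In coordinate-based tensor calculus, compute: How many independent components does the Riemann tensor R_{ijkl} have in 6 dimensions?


The Riemann tensor in d dimensions has d^2(d^2 - 1)/12 independent components.
d = 6, so d^2 = 36
d^2 - 1 = 35
d^2(d^2 - 1) = 36 * 35 = 1260
Divide by 12: 1260 / 12 = 105

105


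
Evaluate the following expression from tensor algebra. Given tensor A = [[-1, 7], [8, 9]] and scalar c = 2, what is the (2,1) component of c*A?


Scalar multiplication: (cA)_{ij} = c * A_{ij}.
c = 2
A_{21} = 8
(cA)_{21} = 2 * 8 = 16

16


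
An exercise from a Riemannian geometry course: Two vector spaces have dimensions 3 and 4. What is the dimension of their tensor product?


The dimension of a tensor product is the product of dimensions.
dim(V) = 3, dim(W) = 4
dim(V (x) W) = 3 * 4 = 12

12


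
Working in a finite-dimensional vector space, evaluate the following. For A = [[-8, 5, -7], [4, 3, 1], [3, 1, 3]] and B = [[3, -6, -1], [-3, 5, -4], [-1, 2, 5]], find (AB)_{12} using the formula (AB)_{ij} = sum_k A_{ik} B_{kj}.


(AB)_{ij} = sum_k A_{ik} B_{kj}.
For i=1, j=2:
A_{11} * B_{12} = -8 * -6 = 48
A_{12} * B_{22} = 5 * 5 = 25
A_{13} * B_{32} = -7 * 2 = -14
Sum = 48 + 25 + -14 = 59

59


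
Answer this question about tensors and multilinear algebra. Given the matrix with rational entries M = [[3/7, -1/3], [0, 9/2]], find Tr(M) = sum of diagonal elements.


The trace is the sum of diagonal entries.
Diagonal: M[1,1] = 3/7, M[2,2] = 9/2
Tr(M) = 3/7 + 9/2
Computing step by step:
After adding M[1,1]: 3/7
After adding M[2,2]: 69/14
Tr(M) = 69/14

69/14


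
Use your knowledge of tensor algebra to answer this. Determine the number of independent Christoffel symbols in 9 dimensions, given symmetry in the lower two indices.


Christoffel symbols Gamma^k_{ij} are symmetric in i,j, so there are d * d(d+1)/2 independent symbols.
d = 9
d(d+1)/2 = 9 * 10 / 2 = 45
Total = 9 * 45 = 405

405


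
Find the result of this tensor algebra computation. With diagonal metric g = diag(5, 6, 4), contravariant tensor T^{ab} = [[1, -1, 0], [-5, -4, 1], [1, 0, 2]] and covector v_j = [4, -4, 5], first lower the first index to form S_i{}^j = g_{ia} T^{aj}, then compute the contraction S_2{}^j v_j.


Step 1: lower the first index. For a diagonal metric, g_{ia} T^{aj} = g_{ii} T^{ij} (no sum on i).
g_{22} = 6
S_2{}^1 = 6 * T^{21} = 6 * -5 = -30
S_2{}^2 = 6 * T^{22} = 6 * -4 = -24
S_2{}^3 = 6 * T^{23} = 6 * 1 = 6
Step 2: contract S_2{}^j with v_j.
S_2{}^1 * v_1 = -30 * 4 = -120
S_2{}^2 * v_2 = -24 * -4 = 96
S_2{}^3 * v_3 = 6 * 5 = 30
Result = -120 + 96 + 30 = 6

6


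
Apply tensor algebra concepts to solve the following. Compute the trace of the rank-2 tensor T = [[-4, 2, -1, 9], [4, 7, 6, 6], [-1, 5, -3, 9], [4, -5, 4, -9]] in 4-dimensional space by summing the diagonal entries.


The contraction (trace) of a rank-2 tensor is the sum of its diagonal elements.
Diagonal entries: A[1,1] = -4, A[2,2] = 7, A[3,3] = -3, A[4,4] = -9
Tr(A) = -4 + 7 + -3 + -9 = -9

-9


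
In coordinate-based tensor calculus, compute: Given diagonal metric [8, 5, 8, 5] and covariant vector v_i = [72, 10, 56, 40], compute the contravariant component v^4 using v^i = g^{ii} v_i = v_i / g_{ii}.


To raise an index with a diagonal metric: v^i = v_i / g_{ii}.
For index 4: v_4 = 40, g_{44} = 5
v^4 = 40 / 5 = 8

8


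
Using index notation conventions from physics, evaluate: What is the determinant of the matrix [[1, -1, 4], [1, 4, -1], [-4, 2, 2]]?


Expanding along the first row, det(A) = a11*M_11 - a12*M_12 + a13*M_13, where M_1j is the (1,j) minor.
Minor M_11 = 4*2 - -1*2 = 10
Minor M_12 = 1*2 - -1*-4 = -2
Minor M_13 = 1*2 - 4*-4 = 18
det = 1*(10) - -1*(-2) + 4*(18)
    = 10 - 2 + 72
    = 80

80


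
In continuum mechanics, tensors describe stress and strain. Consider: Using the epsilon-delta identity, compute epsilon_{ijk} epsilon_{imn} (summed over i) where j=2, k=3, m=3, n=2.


Using the identity: epsilon_{ijk} epsilon_{imn} = delta_{jm} delta_{kn} - delta_{jn} delta_{km}.
delta_{23} = 0
delta_{32} = 0
delta_{22} = 1
delta_{33} = 1
Result = 0 * 0 - 1 * 1 = 0 - 1 = -1

-1


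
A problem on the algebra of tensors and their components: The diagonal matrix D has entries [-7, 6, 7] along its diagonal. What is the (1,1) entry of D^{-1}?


For a diagonal matrix, the inverse has entries (D^{-1})_{ii} = 1/d_{ii}.
The diagonal entries are: d_{11} = -7, d_{22} = 6, d_{33} = 7
We need (D^{-1})_{11} = 1/d_{11} = 1/-7 = -1/7

-1/7


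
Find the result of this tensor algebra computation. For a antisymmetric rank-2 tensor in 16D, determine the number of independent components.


A antisymmetric rank-2 tensor in d dimensions has d(d-1)/2 independent components.
d = 16
d(d-1)/2 = 16 * 15 / 2 = 240 / 2 = 120

120


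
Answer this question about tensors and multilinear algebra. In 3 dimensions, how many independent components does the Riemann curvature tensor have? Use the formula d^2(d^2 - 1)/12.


The Riemann tensor in d dimensions has d^2(d^2 - 1)/12 independent components.
d = 3, so d^2 = 9
d^2 - 1 = 8
d^2(d^2 - 1) = 9 * 8 = 72
Divide by 12: 72 / 12 = 6

6


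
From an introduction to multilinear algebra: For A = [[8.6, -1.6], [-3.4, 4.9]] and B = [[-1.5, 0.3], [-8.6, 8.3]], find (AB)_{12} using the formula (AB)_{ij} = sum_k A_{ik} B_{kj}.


(AB)_{ij} = sum_k A_{ik} B_{kj}.
For i=1, j=2:
A_{11} * B_{12} = 8.6 * 0.3 = 2.58
A_{12} * B_{22} = -1.6 * 8.3 = -13.28
Sum = 2.58 + -13.28 = -10.7

-10.7


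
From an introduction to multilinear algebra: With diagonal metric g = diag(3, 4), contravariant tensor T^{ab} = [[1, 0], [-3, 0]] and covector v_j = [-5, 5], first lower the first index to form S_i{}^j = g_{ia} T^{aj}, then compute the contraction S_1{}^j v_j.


Step 1: lower the first index. For a diagonal metric, g_{ia} T^{aj} = g_{ii} T^{ij} (no sum on i).
g_{11} = 3
S_1{}^1 = 3 * T^{11} = 3 * 1 = 3
S_1{}^2 = 3 * T^{12} = 3 * 0 = 0
Step 2: contract S_1{}^j with v_j.
S_1{}^1 * v_1 = 3 * -5 = -15
S_1{}^2 * v_2 = 0 * 5 = 0
Result = -15 + 0 = -15

-15


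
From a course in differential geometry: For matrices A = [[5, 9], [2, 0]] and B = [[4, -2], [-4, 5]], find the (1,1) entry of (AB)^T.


(AB)^T_{ij} = (AB)_{ji} = sum_k A_{jk} B_{ki}.
For i=1, j=1 we need (AB)_{11}:
A_{11} * B_{11} = 5 * 4 = 20
A_{12} * B_{21} = 9 * -4 = -36
Sum = 20 + -36 = -16

-16


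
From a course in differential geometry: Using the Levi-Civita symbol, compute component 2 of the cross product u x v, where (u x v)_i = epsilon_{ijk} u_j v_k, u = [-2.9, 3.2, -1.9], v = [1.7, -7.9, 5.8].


(u x v)_2 = sum_{j,k} epsilon_{2jk} u_j v_k. Only permutations of (1,2,3) contribute; the two non-zero terms are:
eps_{213} u_1 v_3 = -1 * -2.9 * 5.8 = 16.82
eps_{231} u_3 v_1 = 1 * -1.9 * 1.7 = -3.23
(u x v)_2 = 13.59

13.59


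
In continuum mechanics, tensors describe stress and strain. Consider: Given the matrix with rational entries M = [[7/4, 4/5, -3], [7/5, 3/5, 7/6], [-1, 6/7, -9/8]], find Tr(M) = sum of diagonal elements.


The trace is the sum of diagonal entries.
Diagonal: M[1,1] = 7/4, M[2,2] = 3/5, M[3,3] = -9/8
Tr(M) = 7/4 + 3/5 + -9/8
Computing step by step:
After adding M[1,1]: 7/4
After adding M[2,2]: 47/20
After adding M[3,3]: 49/40
Tr(M) = 49/40

49/40


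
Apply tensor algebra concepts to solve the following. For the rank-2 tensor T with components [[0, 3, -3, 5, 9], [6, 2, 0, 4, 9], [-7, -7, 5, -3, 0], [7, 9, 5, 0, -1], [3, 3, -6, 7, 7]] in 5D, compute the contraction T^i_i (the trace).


The contraction (trace) of a rank-2 tensor is the sum of its diagonal elements.
Diagonal entries: A[1,1] = 0, A[2,2] = 2, A[3,3] = 5, A[4,4] = 0, A[5,5] = 7
Tr(A) = 0 + 2 + 5 + 0 + 7 = 14

14


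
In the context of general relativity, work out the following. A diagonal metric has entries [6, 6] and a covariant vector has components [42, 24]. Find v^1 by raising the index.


To raise an index with a diagonal metric: v^i = v_i / g_{ii}.
For index 1: v_1 = 42, g_{11} = 6
v^1 = 42 / 6 = 7

7


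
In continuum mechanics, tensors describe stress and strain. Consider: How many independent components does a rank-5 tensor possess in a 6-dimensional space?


The number of components of a rank-r tensor in d dimensions is d^r.
Here d = 6 and r = 5.
6^5 = 7776

7776


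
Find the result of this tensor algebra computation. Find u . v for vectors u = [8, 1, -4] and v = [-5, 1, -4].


The inner product u . v = sum of u_i * v_i.
Term-by-term: 8 * -5, 1 * 1, -4 * -4
Products: -40, 1, 16
Sum = -40 + 1 + 16 = -23

-23


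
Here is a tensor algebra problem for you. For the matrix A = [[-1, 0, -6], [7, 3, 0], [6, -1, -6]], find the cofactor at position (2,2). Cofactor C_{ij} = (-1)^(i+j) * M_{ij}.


To find cofactor C_{22}, delete row 2 and column 2.
The resulting 2x2 submatrix is: [[-1, -6], [6, -6]]
Minor M_{22} = -1*-6 - -6*6
  = 6 - -36 = 42
Sign = (-1)^(2+2) = (-1)^4 = 1
Cofactor C_{22} = 1 * 42 = 42

42


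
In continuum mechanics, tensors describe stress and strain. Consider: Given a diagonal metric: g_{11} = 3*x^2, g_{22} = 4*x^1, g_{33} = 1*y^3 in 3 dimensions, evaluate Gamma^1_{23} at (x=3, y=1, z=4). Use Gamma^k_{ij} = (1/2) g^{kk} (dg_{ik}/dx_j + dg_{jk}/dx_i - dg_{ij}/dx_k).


For a diagonal metric, Gamma^k_{ij} = (1/2) g^{kk} (dg_{ik}/dx_j + dg_{jk}/dx_i - dg_{ij}/dx_k).
The metric is diagonal, so g_{ab} = 0 for a != b.
At the given point: g_{11} = 27, g_{22} = 12, g_{33} = 1
g^{11} = 1/27
dg_{21}/dx_3 = 0 (off-diagonal)
dg_{31}/dx_2 = 0 (off-diagonal)
dg_{23}/dx_1 = 0 (off-diagonal)
Numerator = 0 + 0 - 0 = 0
Gamma^1_{23} = 0 / (2 * 27) = 0

0


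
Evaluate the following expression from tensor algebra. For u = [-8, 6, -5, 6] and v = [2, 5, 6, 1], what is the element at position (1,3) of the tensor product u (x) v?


The outer product entry T_{ij} = u_i * v_j.
We need i=1, j=3.
u_1 = -8, v_3 = 6
T_{1,3} = -8 * 6 = -48

-48


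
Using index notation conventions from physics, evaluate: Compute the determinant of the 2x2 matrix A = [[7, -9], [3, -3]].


For a 2x2 matrix [[a, b], [c, d]], det = a*d - b*c.
a = 7, b = -9, c = 3, d = -3
a*d = 7 * -3 = -21
b*c = -9 * 3 = -27
det = -21 - -27 = 6

6


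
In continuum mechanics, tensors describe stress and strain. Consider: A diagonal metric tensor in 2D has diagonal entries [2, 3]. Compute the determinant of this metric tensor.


For a diagonal metric, the determinant is the product of diagonal entries.
Diagonal entries: 2, 3
det(g) = 2 * 3 = 6

6


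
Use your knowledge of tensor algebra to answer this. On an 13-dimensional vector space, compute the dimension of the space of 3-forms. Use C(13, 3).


The dimension of the space of p-forms on an n-dimensional space is C(n, p).
n = 13, p = 3
C(13, 3) = 13! / (3! * 10!) = 286

286


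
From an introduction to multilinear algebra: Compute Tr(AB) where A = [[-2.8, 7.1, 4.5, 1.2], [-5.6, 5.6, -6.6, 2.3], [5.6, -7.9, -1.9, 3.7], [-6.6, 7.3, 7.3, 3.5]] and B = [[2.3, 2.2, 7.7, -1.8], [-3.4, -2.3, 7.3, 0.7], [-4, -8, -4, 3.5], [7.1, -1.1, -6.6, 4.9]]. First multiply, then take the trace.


Tr(AB) = sum_i (AB)_{ii} where (AB)_{ii} = sum_k A_{ik} B_{ki}.
(AB)_{11} = -2.8*2.3 + 7.1*-3.4 + 4.5*-4 + 1.2*7.1 = -40.06
(AB)_{22} = -5.6*2.2 + 5.6*-2.3 + -6.6*-8 + 2.3*-1.1 = 25.07
(AB)_{33} = 5.6*7.7 + -7.9*7.3 + -1.9*-4 + 3.7*-6.6 = -31.37
(AB)_{44} = -6.6*-1.8 + 7.3*0.7 + 7.3*3.5 + 3.5*4.9 = 59.69
Tr(AB) = -40.06 + 25.07 + -31.37 + 59.69 = 13.33

13.33
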